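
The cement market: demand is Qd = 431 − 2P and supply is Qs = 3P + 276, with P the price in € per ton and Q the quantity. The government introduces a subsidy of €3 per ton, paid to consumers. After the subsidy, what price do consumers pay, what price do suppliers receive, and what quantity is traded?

Without the subsidy, 431 − 2P = 3P + 276 gives 5P = 155, so P* = €31 and Q* = 369.
With a per-unit subsidy paid to consumers, each effectively pays P − 3, so demand becomes Qd = 431 − 2(P − 3).
Solving gives Q = 372.6 with consumers paying €29.2 and suppliers receiving €32.2 (the €3 wedge).

Consumers pay €29.2; suppliers receive €32.2; quantity = 372.6.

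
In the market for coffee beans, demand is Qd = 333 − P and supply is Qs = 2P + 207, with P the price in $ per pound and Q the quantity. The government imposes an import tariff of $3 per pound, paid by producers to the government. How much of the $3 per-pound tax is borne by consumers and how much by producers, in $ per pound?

Consumers bear $2 per pound; producers bear $1 per pound.

Before the tax: set 333 − P = 2P + 207 → P* = $42, Q* = 291.
With the tax collected from producers, supply shifts: Qs = 2(P − 3) + 207.
New equilibrium: consumers pay $44, producers receive $41, Q = 289. (Wedge: Pb − Ps = 3.)
Burden on consumers: $2; on producers: $1. (They sum to $3.)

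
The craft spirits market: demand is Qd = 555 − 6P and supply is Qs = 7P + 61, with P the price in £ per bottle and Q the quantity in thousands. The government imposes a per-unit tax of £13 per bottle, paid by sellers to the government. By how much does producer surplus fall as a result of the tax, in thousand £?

Before the tax: set 555 − 6P = 7P + 61 → P* = £38, Q* = 327.
With the tax collected from sellers, supply shifts: Qs = 7(P − 13) + 61.
Solving gives Q = 285 with consumers paying £45 and sellers receiving £32 (the £13 wedge).
ΔPS is the trapezoid between Q = 285 and Q = 327 of height £6: ½ · (327 + 285) · 6 = £1836.

Producer surplus falls by £1836 thousand.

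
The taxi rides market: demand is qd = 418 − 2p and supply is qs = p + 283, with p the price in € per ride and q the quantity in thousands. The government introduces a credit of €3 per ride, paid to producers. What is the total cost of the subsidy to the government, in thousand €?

Government outlay = €990 thousand.

Before the subsidy: set 418 − 2p = p + 283 → p* = €45, q* = 328.
With a per-unit subsidy paid to producers, each receives p + 3 per unit sold, so supply becomes qs = (p + 3) + 283.
Solving gives q = 330 with consumers paying €44 and producers receiving €47 (the €3 wedge).
Outlay = t · Q = 3 · 330 = €990.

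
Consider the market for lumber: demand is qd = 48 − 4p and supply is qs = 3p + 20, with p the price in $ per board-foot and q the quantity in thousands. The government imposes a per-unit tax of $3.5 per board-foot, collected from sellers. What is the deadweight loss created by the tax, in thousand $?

Before the tax: set 48 − 4p = 3p + 20 → p* = $4, q* = 32.
With the tax collected from sellers, supply shifts: qs = 3(p − 3.5) + 20.
New equilibrium: buyers pay $5.5, sellers receive $2, q = 26. (Wedge: pb − ps = 3.5.)
Quantity falls by |ΔQ| = |32 − 26| = 6.
DWL = ½ · t · |ΔQ| = ½ · 3.5 · 6 = $10.5.

Deadweight loss = $10.5 thousand.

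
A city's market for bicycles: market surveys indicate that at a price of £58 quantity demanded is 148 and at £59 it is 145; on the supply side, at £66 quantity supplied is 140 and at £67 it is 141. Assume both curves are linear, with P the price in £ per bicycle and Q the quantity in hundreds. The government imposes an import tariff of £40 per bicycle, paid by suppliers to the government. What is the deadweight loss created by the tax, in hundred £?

Demand slope: (145 − 148)/(59 − 58) = -3, so Qd = 322 − 3P.
Supply slope: (141 − 140)/(67 − 66) = 1, so Qs = P + 74.
Without the tax, 322 − 3P = P + 74 gives 4P = 248, so P* = £62 and Q* = 136.
With the tax collected from suppliers, supply shifts: Qs = (P − 40) + 74.
Solving gives Q = 106 with consumers paying £72 and suppliers receiving £32 (the £40 wedge).
Quantity falls by |ΔQ| = |136 − 106| = 30.
DWL = ½ · t · |ΔQ| = ½ · 40 · 30 = £600.

Deadweight loss = £600 hundred.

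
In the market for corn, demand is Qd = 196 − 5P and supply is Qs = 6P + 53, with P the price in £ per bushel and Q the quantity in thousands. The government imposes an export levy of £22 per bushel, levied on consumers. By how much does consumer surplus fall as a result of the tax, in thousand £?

Consumer surplus falls by £1212 thousand.

Before the tax: set 196 − 5P = 6P + 53 → P* = £13, Q* = 131.
With the tax collected from consumers, demand (in seller-price terms) shifts: Qd = 196 − 5(P + 22).
Solving gives Q = 71 with consumers paying £25 and producers receiving £3 (the £22 wedge).
ΔCS is the trapezoid between Q = 71 and Q = 131 of height £12: ½ · (131 + 71) · 12 = £1212.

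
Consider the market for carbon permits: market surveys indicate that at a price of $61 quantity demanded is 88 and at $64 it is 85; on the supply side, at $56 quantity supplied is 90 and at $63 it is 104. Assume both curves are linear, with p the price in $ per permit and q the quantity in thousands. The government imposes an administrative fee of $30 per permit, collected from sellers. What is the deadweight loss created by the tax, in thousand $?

Demand slope: (85 − 88)/(64 − 61) = -1, so qd = 149 − p.
Supply slope: (104 − 90)/(63 − 56) = 2, so qs = 2p − 22.
Before the tax: set 149 − p = 2p − 22 → p* = $57, q* = 92.
With the tax collected from sellers, supply shifts: qs = 2(p − 30) − 22.
New equilibrium: consumers pay $77, sellers receive $47, q = 72. (Wedge: pb − ps = 30.)
Quantity falls by |ΔQ| = |92 − 72| = 20.
DWL = ½ · t · |ΔQ| = ½ · 30 · 20 = $300.

Deadweight loss = $300 thousand.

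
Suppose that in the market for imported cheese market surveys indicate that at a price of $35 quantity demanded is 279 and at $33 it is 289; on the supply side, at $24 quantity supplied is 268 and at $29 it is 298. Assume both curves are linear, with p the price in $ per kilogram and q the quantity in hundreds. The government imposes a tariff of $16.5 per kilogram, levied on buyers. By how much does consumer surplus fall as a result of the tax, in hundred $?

Demand slope: (289 − 279)/(33 − 35) = -5, so qd = 454 − 5p.
Supply slope: (298 − 268)/(29 − 24) = 6, so qs = 6p + 124.
Before the tax: set 454 − 5p = 6p + 124 → p* = $30, q* = 304.
With the tax collected from buyers, demand (in seller-price terms) shifts: qd = 454 − 5(p + 16.5).
Solving gives q = 259 with buyers paying $39 and sellers receiving $22.5 (the $16.5 wedge).
ΔCS is the trapezoid between Q = 259 and Q = 304 of height $9: ½ · (304 + 259) · 9 = $2533.5.

Consumer surplus falls by $2533.5 hundred.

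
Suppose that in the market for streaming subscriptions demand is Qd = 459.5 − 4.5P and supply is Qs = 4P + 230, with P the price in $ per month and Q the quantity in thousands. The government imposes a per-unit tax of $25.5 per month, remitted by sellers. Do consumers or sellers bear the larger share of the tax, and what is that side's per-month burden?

Sellers bear the larger share: $13.5 per month.

Without the tax, 459.5 − 4.5P = 4P + 230 gives 8.5P = 229.5, so P* = $27 and Q* = 338.
With the tax collected from sellers, supply shifts: Qs = 4(P − 25.5) + 230.
Solving gives Q = 284 with consumers paying $39 and sellers receiving $13.5 (the $25.5 wedge).
Per-month burden: consumers $12, sellers $13.5.
Sellers take the larger share because supply is less price-elastic here (demand slope 4.5 vs supply slope 4).
The less price-elastic side of the market bears the larger share of a per-unit tax.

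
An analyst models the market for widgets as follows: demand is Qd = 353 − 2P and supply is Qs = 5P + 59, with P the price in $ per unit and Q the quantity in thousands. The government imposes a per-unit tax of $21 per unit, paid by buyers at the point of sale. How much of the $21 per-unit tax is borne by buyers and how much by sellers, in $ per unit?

Without the tax, 353 − 2P = 5P + 59 gives 7P = 294, so P* = $42 and Q* = 269.
With the tax collected from buyers, demand (in seller-price terms) shifts: Qd = 353 − 2(P + 21).
Solving gives Q = 239 with buyers paying $57 and sellers receiving $36 (the $21 wedge).
Burden on buyers: $15; on sellers: $6. (They sum to $21.)
The less price-elastic side of the market bears the larger share of a per-unit tax.

Buyers bear $15 per unit; sellers bear $6 per unit.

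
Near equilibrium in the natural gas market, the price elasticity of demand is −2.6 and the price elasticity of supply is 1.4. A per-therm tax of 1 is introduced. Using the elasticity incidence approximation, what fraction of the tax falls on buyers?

Buyers' share ≈ 0.35.

Incidence ratio: buyers' share ≈ εs / (εs + |εd|) = 1.4 / (1.4 + 2.6) = 0.35.
Supply is the less elastic side, so buyers bear the smaller share.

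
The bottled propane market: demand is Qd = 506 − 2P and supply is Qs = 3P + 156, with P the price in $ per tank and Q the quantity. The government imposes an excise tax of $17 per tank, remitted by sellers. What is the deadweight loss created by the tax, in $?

Deadweight loss = $173.4.

Without the tax, 506 − 2P = 3P + 156 gives 5P = 350, so P* = $70 and Q* = 366.
With the tax collected from sellers, supply shifts: Qs = 3(P − 17) + 156.
New equilibrium: buyers pay $80.2, sellers receive $63.2, Q = 345.6. (Wedge: Pb − Ps = 17.)
Quantity falls by |ΔQ| = |366 − 345.6| = 20.4.
DWL = ½ · t · |ΔQ| = ½ · 17 · 20.4 = $173.4.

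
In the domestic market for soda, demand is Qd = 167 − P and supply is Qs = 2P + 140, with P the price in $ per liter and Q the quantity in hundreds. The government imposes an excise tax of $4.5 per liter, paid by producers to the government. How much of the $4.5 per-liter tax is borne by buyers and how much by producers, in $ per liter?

Buyers bear $3 per liter; producers bear $1.5 per liter.

Before the tax: set 167 − P = 2P + 140 → P* = $9, Q* = 158.
With the tax collected from producers, supply shifts: Qs = 2(P − 4.5) + 140.
New equilibrium: buyers pay $12, producers receive $7.5, Q = 155. (Wedge: Pb − Ps = 4.5.)
Burden on buyers: $3; on producers: $1.5. (They sum to $4.5.)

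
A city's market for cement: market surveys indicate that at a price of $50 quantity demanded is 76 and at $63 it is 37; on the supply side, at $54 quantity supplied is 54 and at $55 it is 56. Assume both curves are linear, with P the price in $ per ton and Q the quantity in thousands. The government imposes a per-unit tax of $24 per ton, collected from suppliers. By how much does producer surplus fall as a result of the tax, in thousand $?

Producer surplus falls by $627.84 thousand.

Demand slope: (37 − 76)/(63 − 50) = -3, so Qd = 226 − 3P.
Supply slope: (56 − 54)/(55 − 54) = 2, so Qs = 2P − 54.
Without the tax, 226 − 3P = 2P − 54 gives 5P = 280, so P* = $56 and Q* = 58.
With the tax collected from suppliers, supply shifts: Qs = 2(P − 24) − 54.
New equilibrium: buyers pay $65.6, suppliers receive $41.6, Q = 29.2. (Wedge: Pb − Ps = 24.)
ΔPS is the trapezoid between Q = 29.2 and Q = 58 of height $14.4: ½ · (58 + 29.2) · 14.4 = $627.84.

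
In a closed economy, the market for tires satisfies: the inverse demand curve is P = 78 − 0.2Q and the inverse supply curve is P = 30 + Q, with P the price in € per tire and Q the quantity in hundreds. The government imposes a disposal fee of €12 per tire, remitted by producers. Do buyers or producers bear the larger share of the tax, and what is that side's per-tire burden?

Rewrite in direct form: Qd = 390 − 5P and Qs = P − 30.
Before the tax: set 390 − 5P = P − 30 → P* = €70, Q* = 40.
With the tax collected from producers, supply shifts: Qs = (P − 12) − 30.
Solving gives Q = 30 with buyers paying €72 and producers receiving €60 (the €12 wedge).
Per-tire burden: buyers €2, producers €10.
Producers take the larger share because supply is less price-elastic here (demand slope 5 vs supply slope 1).

Producers bear the larger share: €10 per tire.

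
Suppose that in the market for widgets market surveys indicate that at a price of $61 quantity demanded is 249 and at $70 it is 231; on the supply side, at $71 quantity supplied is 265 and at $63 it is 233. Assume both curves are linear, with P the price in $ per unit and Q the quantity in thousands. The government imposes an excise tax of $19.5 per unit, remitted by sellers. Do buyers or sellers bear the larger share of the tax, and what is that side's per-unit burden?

Buyers bear the larger share: $13 per unit.

Demand slope: (231 − 249)/(70 − 61) = -2, so Qd = 371 − 2P.
Supply slope: (233 − 265)/(63 − 71) = 4, so Qs = 4P − 19.
Before the tax: set 371 − 2P = 4P − 19 → P* = $65, Q* = 241.
With the tax collected from sellers, supply shifts: Qs = 4(P − 19.5) − 19.
New equilibrium: buyers pay $78, sellers receive $58.5, Q = 215. (Wedge: Pb − Ps = 19.5.)
Per-unit burden: buyers $13, sellers $6.5.
Buyers take the larger share because demand is less price-elastic here (demand slope 2 vs supply slope 4).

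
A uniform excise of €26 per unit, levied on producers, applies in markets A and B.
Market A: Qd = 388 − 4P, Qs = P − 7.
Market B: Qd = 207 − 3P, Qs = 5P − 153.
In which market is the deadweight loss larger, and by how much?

Market B, by €363.35.

Market A: pre-tax P* = €79, Q* = 72; post-tax Q = 51.2; deadweight loss = €270.4.
Market B: pre-tax P* = €45, Q* = 72; post-tax Q = 23.25; deadweight loss = €633.75.
Difference: €270.4 vs €633.75 → market B is larger by €363.35.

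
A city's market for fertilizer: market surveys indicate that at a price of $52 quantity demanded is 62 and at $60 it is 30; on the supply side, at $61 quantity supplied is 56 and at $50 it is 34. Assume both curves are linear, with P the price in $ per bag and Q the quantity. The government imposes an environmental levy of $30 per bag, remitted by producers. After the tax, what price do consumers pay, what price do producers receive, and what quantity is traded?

Demand slope: (30 − 62)/(60 − 52) = -4, so Qd = 270 − 4P.
Supply slope: (34 − 56)/(50 − 61) = 2, so Qs = 2P − 66.
Before the tax: set 270 − 4P = 2P − 66 → P* = $56, Q* = 46.
With the tax collected from producers, supply shifts: Qs = 2(P − 30) − 66.
Solving gives Q = 6 with consumers paying $66 and producers receiving $36 (the $30 wedge).

Consumers pay $66; producers receive $36; quantity = 6.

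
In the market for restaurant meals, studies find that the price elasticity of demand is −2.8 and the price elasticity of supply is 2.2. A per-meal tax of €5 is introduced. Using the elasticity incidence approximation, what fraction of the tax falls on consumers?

Incidence ratio: consumers' share ≈ εs / (εs + |εd|) = 2.2 / (2.2 + 2.8) = 0.44.
Supply is the less elastic side, so consumers bear the smaller share.

Consumers' share ≈ 0.44.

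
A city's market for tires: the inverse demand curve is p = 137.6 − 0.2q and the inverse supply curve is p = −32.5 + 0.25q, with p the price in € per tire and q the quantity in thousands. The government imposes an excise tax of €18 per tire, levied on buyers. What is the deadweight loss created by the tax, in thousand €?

Deadweight loss = €360 thousand.

Inverting to q(p) form: qd = 688 − 5p; qs = 4p + 130.
Without the tax, 688 − 5p = 4p + 130 gives 9p = 558, so p* = €62 and q* = 378.
With the tax collected from buyers, demand (in seller-price terms) shifts: qd = 688 − 5(p + 18).
New equilibrium: buyers pay €70, sellers receive €52, q = 338. (Wedge: pb − ps = 18.)
Quantity falls by |ΔQ| = |378 − 338| = 40.
DWL = ½ · t · |ΔQ| = ½ · 18 · 40 = €360.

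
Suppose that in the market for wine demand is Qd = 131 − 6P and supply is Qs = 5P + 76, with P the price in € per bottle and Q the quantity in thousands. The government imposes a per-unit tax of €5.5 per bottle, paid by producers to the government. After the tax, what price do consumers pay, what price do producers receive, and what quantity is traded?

Consumers pay €7.5; producers receive €2; quantity = 86.

Before the tax: set 131 − 6P = 5P + 76 → P* = €5, Q* = 101.
With the tax collected from producers, supply shifts: Qs = 5(P − 5.5) + 76.
Solving gives Q = 86 with consumers paying €7.5 and producers receiving €2 (the €5.5 wedge).
The less price-elastic side of the market bears the larger share of a per-unit tax.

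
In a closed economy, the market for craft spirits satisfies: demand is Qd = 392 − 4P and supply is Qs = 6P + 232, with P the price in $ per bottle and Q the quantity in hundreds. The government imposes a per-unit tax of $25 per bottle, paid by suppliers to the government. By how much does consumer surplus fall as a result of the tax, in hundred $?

Before the tax: set 392 − 4P = 6P + 232 → P* = $16, Q* = 328.
With the tax collected from suppliers, supply shifts: Qs = 6(P − 25) + 232.
New equilibrium: buyers pay $31, suppliers receive $6, Q = 268. (Wedge: Pb − Ps = 25.)
ΔCS is the trapezoid between Q = 268 and Q = 328 of height $15: ½ · (328 + 268) · 15 = $4470.

Consumer surplus falls by $4470 hundred.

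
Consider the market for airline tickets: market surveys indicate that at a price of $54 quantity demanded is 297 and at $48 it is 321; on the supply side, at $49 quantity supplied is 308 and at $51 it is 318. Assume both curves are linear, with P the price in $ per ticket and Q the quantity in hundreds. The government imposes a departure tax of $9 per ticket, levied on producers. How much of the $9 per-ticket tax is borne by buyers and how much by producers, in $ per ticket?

Demand slope: (321 − 297)/(48 − 54) = -4, so Qd = 513 − 4P.
Supply slope: (318 − 308)/(51 − 49) = 5, so Qs = 5P + 63.
Without the tax, 513 − 4P = 5P + 63 gives 9P = 450, so P* = $50 and Q* = 313.
With the tax collected from producers, supply shifts: Qs = 5(P − 9) + 63.
New equilibrium: buyers pay $55, producers receive $46, Q = 293. (Wedge: Pb − Ps = 9.)
Burden on buyers: $5; on producers: $4. (They sum to $9.)
The less price-elastic side of the market bears the larger share of a per-unit tax.

Buyers bear $5 per ticket; producers bear $4 per ticket.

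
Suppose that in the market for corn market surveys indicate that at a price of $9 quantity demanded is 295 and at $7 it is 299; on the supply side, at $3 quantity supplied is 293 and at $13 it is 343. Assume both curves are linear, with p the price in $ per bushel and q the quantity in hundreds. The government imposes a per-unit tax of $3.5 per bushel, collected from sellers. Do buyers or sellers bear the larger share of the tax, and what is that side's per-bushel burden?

Demand slope: (299 − 295)/(7 − 9) = -2, so qd = 313 − 2p.
Supply slope: (343 − 293)/(13 − 3) = 5, so qs = 5p + 278.
Before the tax: set 313 − 2p = 5p + 278 → p* = $5, q* = 303.
With the tax collected from sellers, supply shifts: qs = 5(p − 3.5) + 278.
Solving gives q = 298 with buyers paying $7.5 and sellers receiving $4 (the $3.5 wedge).
Per-bushel burden: buyers $2.5, sellers $1.
Buyers take the larger share because demand is less price-elastic here (demand slope 2 vs supply slope 5).
The less price-elastic side of the market bears the larger share of a per-unit tax.

Buyers bear the larger share: $2.5 per bushel.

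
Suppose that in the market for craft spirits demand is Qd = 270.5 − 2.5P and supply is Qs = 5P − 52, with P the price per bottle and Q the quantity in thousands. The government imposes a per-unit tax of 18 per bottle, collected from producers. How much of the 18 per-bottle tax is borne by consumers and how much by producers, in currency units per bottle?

Consumers bear 12 per bottle; producers bear 6 per bottle.

Without the tax, 270.5 − 2.5P = 5P − 52 gives 7.5P = 322.5, so P* = 43 and Q* = 163.
With the tax collected from producers, supply shifts: Qs = 5(P − 18) − 52.
New equilibrium: consumers pay 55, producers receive 37, Q = 133. (Wedge: Pb − Ps = 18.)
Burden on consumers: 12; on producers: 6. (They sum to 18.)
The less price-elastic side of the market bears the larger share of a per-unit tax.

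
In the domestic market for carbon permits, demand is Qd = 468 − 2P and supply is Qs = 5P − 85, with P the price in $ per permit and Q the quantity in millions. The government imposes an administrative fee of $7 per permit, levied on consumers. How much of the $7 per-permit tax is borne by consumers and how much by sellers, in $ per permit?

Consumers bear $5 per permit; sellers bear $2 per permit.

Without the tax, 468 − 2P = 5P − 85 gives 7P = 553, so P* = $79 and Q* = 310.
With the tax collected from consumers, demand (in seller-price terms) shifts: Qd = 468 − 2(P + 7).
Solving gives Q = 300 with consumers paying $84 and sellers receiving $77 (the $7 wedge).
Burden on consumers: $5; on sellers: $2. (They sum to $7.)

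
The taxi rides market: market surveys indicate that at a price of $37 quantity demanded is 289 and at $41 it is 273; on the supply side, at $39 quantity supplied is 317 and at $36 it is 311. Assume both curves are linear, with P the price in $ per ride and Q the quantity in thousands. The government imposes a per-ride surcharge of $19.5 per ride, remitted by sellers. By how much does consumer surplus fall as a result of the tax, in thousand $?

Consumer surplus falls by $1898 thousand.

Demand slope: (273 − 289)/(41 − 37) = -4, so Qd = 437 − 4P.
Supply slope: (311 − 317)/(36 − 39) = 2, so Qs = 2P + 239.
Without the tax, 437 − 4P = 2P + 239 gives 6P = 198, so P* = $33 and Q* = 305.
With the tax collected from sellers, supply shifts: Qs = 2(P − 19.5) + 239.
Solving gives Q = 279 with consumers paying $39.5 and sellers receiving $20 (the $19.5 wedge).
ΔCS is the trapezoid between Q = 279 and Q = 305 of height $6.5: ½ · (305 + 279) · 6.5 = $1898.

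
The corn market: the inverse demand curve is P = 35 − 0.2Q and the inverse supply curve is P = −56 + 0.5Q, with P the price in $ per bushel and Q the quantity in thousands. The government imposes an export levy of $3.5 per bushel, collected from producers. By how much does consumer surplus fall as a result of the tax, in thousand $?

Consumer surplus falls by $127.5 thousand.

Inverting to Q(P) form: Qd = 175 − 5P; Qs = 2P + 112.
Without the tax, 175 − 5P = 2P + 112 gives 7P = 63, so P* = $9 and Q* = 130.
With the tax collected from producers, supply shifts: Qs = 2(P − 3.5) + 112.
New equilibrium: consumers pay $10, producers receive $6.5, Q = 125. (Wedge: Pb − Ps = 3.5.)
ΔCS is the trapezoid between Q = 125 and Q = 130 of height $1: ½ · (130 + 125) · 1 = $127.5.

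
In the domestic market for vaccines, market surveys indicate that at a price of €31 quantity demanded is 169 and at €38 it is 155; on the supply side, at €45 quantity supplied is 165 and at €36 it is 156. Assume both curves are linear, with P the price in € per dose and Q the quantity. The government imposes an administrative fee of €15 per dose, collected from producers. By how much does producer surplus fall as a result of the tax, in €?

Producer surplus falls by €1520.

Demand slope: (155 − 169)/(38 − 31) = -2, so Qd = 231 − 2P.
Supply slope: (156 − 165)/(36 − 45) = 1, so Qs = P + 120.
Without the tax, 231 − 2P = P + 120 gives 3P = 111, so P* = €37 and Q* = 157.
With the tax collected from producers, supply shifts: Qs = (P − 15) + 120.
Solving gives Q = 147 with buyers paying €42 and producers receiving €27 (the €15 wedge).
ΔPS is the trapezoid between Q = 147 and Q = 157 of height €10: ½ · (157 + 147) · 10 = €1520.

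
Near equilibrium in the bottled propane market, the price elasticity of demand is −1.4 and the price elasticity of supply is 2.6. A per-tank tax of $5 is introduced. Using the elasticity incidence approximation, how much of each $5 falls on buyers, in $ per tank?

Buyers bear ≈ $3.25 per tank.

Incidence ratio: buyers' share ≈ εs / (εs + |εd|) = 2.6 / (2.6 + 1.4) = 0.65.
So buyers bear ≈ 0.65 × $5 = $3.25; producers bear $1.75.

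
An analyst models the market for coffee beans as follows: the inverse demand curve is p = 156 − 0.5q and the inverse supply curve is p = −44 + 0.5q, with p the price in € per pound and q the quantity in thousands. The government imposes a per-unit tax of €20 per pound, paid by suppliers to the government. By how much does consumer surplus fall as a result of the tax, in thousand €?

Inverting to q(p) form: qd = 312 − 2p; qs = 2p + 88.
Before the tax: set 312 − 2p = 2p + 88 → p* = €56, q* = 200.
With the tax collected from suppliers, supply shifts: qs = 2(p − 20) + 88.
New equilibrium: consumers pay €66, suppliers receive €46, q = 180. (Wedge: pb − ps = 20.)
ΔCS is the trapezoid between Q = 180 and Q = 200 of height €10: ½ · (200 + 180) · 10 = €1900.

Consumer surplus falls by €1900 thousand.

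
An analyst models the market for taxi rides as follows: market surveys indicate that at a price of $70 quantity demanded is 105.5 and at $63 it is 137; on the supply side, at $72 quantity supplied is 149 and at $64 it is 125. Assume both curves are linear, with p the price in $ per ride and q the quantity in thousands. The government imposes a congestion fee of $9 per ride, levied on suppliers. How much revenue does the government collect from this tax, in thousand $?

Tax revenue = $1006.2 thousand.

Demand slope: (137 − 105.5)/(63 − 70) = -4.5, so qd = 420.5 − 4.5p.
Supply slope: (125 − 149)/(64 − 72) = 3, so qs = 3p − 67.
Before the tax: set 420.5 − 4.5p = 3p − 67 → p* = $65, q* = 128.
With the tax collected from suppliers, supply shifts: qs = 3(p − 9) − 67.
New equilibrium: buyers pay $68.6, suppliers receive $59.6, q = 111.8. (Wedge: pb − ps = 9.)
Revenue = t · Q = 9 · 111.8 = $1006.2.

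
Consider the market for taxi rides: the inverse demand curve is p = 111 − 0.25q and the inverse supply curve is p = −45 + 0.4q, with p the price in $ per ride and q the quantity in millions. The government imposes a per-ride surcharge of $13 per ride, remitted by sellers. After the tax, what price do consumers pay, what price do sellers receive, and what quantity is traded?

Consumers pay $56; sellers receive $43; quantity = 220.

Rewrite in direct form: qd = 444 − 4p and qs = 2.5p + 112.5.
Before the tax: set 444 − 4p = 2.5p + 112.5 → p* = $51, q* = 240.
With the tax collected from sellers, supply shifts: qs = 2.5(p − 13) + 112.5.
New equilibrium: consumers pay $56, sellers receive $43, q = 220. (Wedge: pb − ps = 13.)
The less price-elastic side of the market bears the larger share of a per-unit tax.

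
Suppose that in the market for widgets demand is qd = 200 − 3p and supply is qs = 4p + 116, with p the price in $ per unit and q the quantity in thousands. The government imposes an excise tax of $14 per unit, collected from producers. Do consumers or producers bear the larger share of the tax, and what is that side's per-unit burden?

Consumers bear the larger share: $8 per unit.

Without the tax, 200 − 3p = 4p + 116 gives 7p = 84, so p* = $12 and q* = 164.
With the tax collected from producers, supply shifts: qs = 4(p − 14) + 116.
Solving gives q = 140 with consumers paying $20 and producers receiving $6 (the $14 wedge).
Per-unit burden: consumers $8, producers $6.
Consumers take the larger share because demand is less price-elastic here (demand slope 3 vs supply slope 4).
The less price-elastic side of the market bears the larger share of a per-unit tax.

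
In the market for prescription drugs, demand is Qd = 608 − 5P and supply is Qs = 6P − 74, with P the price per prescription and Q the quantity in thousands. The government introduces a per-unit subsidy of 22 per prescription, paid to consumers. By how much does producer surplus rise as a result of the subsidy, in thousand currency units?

Without the subsidy, 608 − 5P = 6P − 74 gives 11P = 682, so P* = 62 and Q* = 298.
With a per-unit subsidy paid to consumers, each effectively pays P − 22, so demand becomes Qd = 608 − 5(P − 22).
New equilibrium: consumers pay 50, suppliers receive 72, Q = 358. (Wedge: Pb − Ps = −22.)
ΔPS is the trapezoid between Q = 358 and Q = 298 of height 10: ½ · (298 + 358) · 10 = 3280.

Producer surplus rises by 3280 thousand.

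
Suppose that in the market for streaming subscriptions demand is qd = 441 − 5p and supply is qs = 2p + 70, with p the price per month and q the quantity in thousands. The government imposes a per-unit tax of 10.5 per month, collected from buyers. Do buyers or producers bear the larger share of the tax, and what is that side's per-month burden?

Producers bear the larger share: 7.5 per month.

Without the tax, 441 − 5p = 2p + 70 gives 7p = 371, so p* = 53 and q* = 176.
With the tax collected from buyers, demand (in seller-price terms) shifts: qd = 441 − 5(p + 10.5).
Solving gives q = 161 with buyers paying 56 and producers receiving 45.5 (the 10.5 wedge).
Per-month burden: buyers 3, producers 7.5.
Producers take the larger share because supply is less price-elastic here (demand slope 5 vs supply slope 2).
The less price-elastic side of the market bears the larger share of a per-unit tax.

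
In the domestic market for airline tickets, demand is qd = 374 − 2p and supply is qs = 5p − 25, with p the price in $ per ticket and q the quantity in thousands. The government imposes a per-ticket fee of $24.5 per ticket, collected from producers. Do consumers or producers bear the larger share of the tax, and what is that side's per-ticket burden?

Consumers bear the larger share: $17.5 per ticket.

Before the tax: set 374 − 2p = 5p − 25 → p* = $57, q* = 260.
With the tax collected from producers, supply shifts: qs = 5(p − 24.5) − 25.
Solving gives q = 225 with consumers paying $74.5 and producers receiving $50 (the $24.5 wedge).
Per-ticket burden: consumers $17.5, producers $7.
Consumers take the larger share because demand is less price-elastic here (demand slope 2 vs supply slope 5).
The less price-elastic side of the market bears the larger share of a per-unit tax.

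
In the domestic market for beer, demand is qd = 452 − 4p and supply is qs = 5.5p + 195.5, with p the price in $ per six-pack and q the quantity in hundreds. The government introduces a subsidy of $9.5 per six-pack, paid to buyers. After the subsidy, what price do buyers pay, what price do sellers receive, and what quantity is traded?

Before the subsidy: set 452 − 4p = 5.5p + 195.5 → p* = $27, q* = 344.
With a per-unit subsidy paid to buyers, each effectively pays p − 9.5, so demand becomes qd = 452 − 4(p − 9.5).
New equilibrium: buyers pay $21.5, sellers receive $31, q = 366. (Wedge: pb − ps = −9.5.)

Buyers pay $21.5; sellers receive $31; quantity = 366.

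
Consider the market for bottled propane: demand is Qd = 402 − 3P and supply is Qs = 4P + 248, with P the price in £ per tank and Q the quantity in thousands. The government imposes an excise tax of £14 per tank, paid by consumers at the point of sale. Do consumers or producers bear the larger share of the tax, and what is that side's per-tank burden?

Consumers bear the larger share: £8 per tank.

Before the tax: set 402 − 3P = 4P + 248 → P* = £22, Q* = 336.
With the tax collected from consumers, demand (in seller-price terms) shifts: Qd = 402 − 3(P + 14).
Solving gives Q = 312 with consumers paying £30 and producers receiving £16 (the £14 wedge).
Per-tank burden: consumers £8, producers £6.
Consumers take the larger share because demand is less price-elastic here (demand slope 3 vs supply slope 4).
The less price-elastic side of the market bears the larger share of a per-unit tax.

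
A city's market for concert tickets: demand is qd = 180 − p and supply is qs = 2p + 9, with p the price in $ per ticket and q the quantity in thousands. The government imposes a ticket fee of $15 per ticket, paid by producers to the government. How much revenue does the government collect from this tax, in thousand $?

Tax revenue = $1695 thousand.

Before the tax: set 180 − p = 2p + 9 → p* = $57, q* = 123.
With the tax collected from producers, supply shifts: qs = 2(p − 15) + 9.
Solving gives q = 113 with consumers paying $67 and producers receiving $52 (the $15 wedge).
Revenue = t · Q = 15 · 113 = $1695.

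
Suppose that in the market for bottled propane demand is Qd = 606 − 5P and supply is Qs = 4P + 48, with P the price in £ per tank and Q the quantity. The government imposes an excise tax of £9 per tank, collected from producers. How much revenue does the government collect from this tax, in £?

Tax revenue = £2484.

Without the tax, 606 − 5P = 4P + 48 gives 9P = 558, so P* = £62 and Q* = 296.
With the tax collected from producers, supply shifts: Qs = 4(P − 9) + 48.
Solving gives Q = 276 with buyers paying £66 and producers receiving £57 (the £9 wedge).
Revenue = t · Q = 9 · 276 = £2484.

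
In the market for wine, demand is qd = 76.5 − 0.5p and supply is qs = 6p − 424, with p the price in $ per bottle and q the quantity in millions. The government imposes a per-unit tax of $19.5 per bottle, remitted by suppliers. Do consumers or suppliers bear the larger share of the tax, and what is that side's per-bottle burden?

Consumers bear the larger share: $18 per bottle.

Before the tax: set 76.5 − 0.5p = 6p − 424 → p* = $77, q* = 38.
With the tax collected from suppliers, supply shifts: qs = 6(p − 19.5) − 424.
New equilibrium: consumers pay $95, suppliers receive $75.5, q = 29. (Wedge: pb − ps = 19.5.)
Per-bottle burden: consumers $18, suppliers $1.5.
Consumers take the larger share because demand is less price-elastic here (demand slope 0.5 vs supply slope 6).
The less price-elastic side of the market bears the larger share of a per-unit tax.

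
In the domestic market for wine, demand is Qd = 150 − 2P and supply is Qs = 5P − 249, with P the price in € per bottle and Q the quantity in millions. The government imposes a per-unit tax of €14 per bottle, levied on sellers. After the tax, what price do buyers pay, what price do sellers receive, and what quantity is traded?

Buyers pay €67; sellers receive €53; quantity = 16.

Without the tax, 150 − 2P = 5P − 249 gives 7P = 399, so P* = €57 and Q* = 36.
With the tax collected from sellers, supply shifts: Qs = 5(P − 14) − 249.
Solving gives Q = 16 with buyers paying €67 and sellers receiving €53 (the €14 wedge).
The less price-elastic side of the market bears the larger share of a per-unit tax.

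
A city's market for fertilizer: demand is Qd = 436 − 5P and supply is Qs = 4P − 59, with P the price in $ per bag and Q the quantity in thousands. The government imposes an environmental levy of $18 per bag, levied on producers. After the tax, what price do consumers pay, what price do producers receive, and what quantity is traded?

Consumers pay $63; producers receive $45; quantity = 121.

Before the tax: set 436 − 5P = 4P − 59 → P* = $55, Q* = 161.
With the tax collected from producers, supply shifts: Qs = 4(P − 18) − 59.
New equilibrium: consumers pay $63, producers receive $45, Q = 121. (Wedge: Pb − Ps = 18.)
The less price-elastic side of the market bears the larger share of a per-unit tax.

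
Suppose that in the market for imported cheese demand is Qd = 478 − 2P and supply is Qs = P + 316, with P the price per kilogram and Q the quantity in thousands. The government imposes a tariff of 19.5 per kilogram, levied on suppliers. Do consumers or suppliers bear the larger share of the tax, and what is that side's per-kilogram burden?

Before the tax: set 478 − 2P = P + 316 → P* = 54, Q* = 370.
With the tax collected from suppliers, supply shifts: Qs = (P − 19.5) + 316.
New equilibrium: consumers pay 60.5, suppliers receive 41, Q = 357. (Wedge: Pb − Ps = 19.5.)
Per-kilogram burden: consumers 6.5, suppliers 13.
Suppliers take the larger share because supply is less price-elastic here (demand slope 2 vs supply slope 1).
The less price-elastic side of the market bears the larger share of a per-unit tax.

Suppliers bear the larger share: 13 per kilogram.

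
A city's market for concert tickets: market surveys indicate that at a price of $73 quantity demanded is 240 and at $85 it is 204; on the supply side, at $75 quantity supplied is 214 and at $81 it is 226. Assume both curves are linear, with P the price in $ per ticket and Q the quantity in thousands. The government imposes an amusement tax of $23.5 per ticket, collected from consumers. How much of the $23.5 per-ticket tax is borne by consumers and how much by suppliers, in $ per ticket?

Demand slope: (204 − 240)/(85 − 73) = -3, so Qd = 459 − 3P.
Supply slope: (226 − 214)/(81 − 75) = 2, so Qs = 2P + 64.
Without the tax, 459 − 3P = 2P + 64 gives 5P = 395, so P* = $79 and Q* = 222.
With the tax collected from consumers, demand (in seller-price terms) shifts: Qd = 459 − 3(P + 23.5).
Solving gives Q = 193.8 with consumers paying $88.4 and suppliers receiving $64.9 (the $23.5 wedge).
Burden on consumers: $9.4; on suppliers: $14.1. (They sum to $23.5.)
The less price-elastic side of the market bears the larger share of a per-unit tax.

Consumers bear $9.4 per ticket; suppliers bear $14.1 per ticket.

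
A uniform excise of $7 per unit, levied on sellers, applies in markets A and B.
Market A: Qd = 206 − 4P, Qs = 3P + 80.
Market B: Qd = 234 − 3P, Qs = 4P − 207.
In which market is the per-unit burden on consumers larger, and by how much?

Market B, by $1.

Market A: pre-tax P* = $18, Q* = 134; post-tax Q = 122; per-unit burden on consumers = $3.
Market B: pre-tax P* = $63, Q* = 45; post-tax Q = 33; per-unit burden on consumers = $4.
Difference: $3 vs $4 → market B is larger by $1.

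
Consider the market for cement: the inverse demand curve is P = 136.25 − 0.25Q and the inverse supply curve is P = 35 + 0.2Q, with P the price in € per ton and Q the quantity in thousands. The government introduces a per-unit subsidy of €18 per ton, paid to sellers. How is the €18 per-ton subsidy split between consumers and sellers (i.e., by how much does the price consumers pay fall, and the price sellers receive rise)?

Rewrite in direct form: Qd = 545 − 4P and Qs = 5P − 175.
Without the subsidy, 545 − 4P = 5P − 175 gives 9P = 720, so P* = €80 and Q* = 225.
With a per-unit subsidy paid to sellers, each receives P + 18 per unit sold, so supply becomes Qs = 5(P + 18) − 175.
New equilibrium: consumers pay €70, sellers receive €88, Q = 265. (Wedge: Pb − Ps = −18.)
Gain to consumers: €10; to sellers: €8. (They sum to €18.)

Consumers gain €10 per ton; sellers gain €8 per ton.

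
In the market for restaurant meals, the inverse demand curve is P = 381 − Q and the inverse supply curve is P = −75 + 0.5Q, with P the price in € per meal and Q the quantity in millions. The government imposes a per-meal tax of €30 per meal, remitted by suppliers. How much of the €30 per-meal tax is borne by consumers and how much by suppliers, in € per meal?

Consumers bear €20 per meal; suppliers bear €10 per meal.

Inverting to Q(P) form: Qd = 381 − P; Qs = 2P + 150.
Before the tax: set 381 − P = 2P + 150 → P* = €77, Q* = 304.
With the tax collected from suppliers, supply shifts: Qs = 2(P − 30) + 150.
New equilibrium: consumers pay €97, suppliers receive €67, Q = 284. (Wedge: Pb − Ps = 30.)
Burden on consumers: €20; on suppliers: €10. (They sum to €30.)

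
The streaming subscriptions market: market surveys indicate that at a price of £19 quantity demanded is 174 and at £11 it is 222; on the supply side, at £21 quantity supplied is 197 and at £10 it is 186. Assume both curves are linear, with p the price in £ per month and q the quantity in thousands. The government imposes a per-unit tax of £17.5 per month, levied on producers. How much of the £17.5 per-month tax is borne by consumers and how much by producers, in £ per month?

Demand slope: (222 − 174)/(11 − 19) = -6, so qd = 288 − 6p.
Supply slope: (186 − 197)/(10 − 21) = 1, so qs = p + 176.
Without the tax, 288 − 6p = p + 176 gives 7p = 112, so p* = £16 and q* = 192.
With the tax collected from producers, supply shifts: qs = (p − 17.5) + 176.
New equilibrium: consumers pay £18.5, producers receive £1, q = 177. (Wedge: pb − ps = 17.5.)
Burden on consumers: £2.5; on producers: £15. (They sum to £17.5.)

Consumers bear £2.5 per month; producers bear £15 per month.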